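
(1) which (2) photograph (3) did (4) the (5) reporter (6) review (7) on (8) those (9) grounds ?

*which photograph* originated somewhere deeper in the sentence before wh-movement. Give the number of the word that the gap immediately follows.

6

In situ: The reporter did review which photograph on those grounds.
'which photograph' functions as the direct object of 'review'. It moves to the left edge, and the trace sits right after 'review':
Which photograph did the reporter review ___ on those grounds?
'review' is word 6.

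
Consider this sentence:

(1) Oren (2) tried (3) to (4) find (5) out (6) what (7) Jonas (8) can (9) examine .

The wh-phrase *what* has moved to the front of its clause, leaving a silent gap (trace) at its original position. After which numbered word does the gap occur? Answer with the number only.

9

Pre-movement form: Jonas can examine what.
The filler 'what' is interpreted as the direct object of 'examine'. Wh-movement fronts it, leaving a gap right after 'examine':
Oren tried to find out what Jonas can examine ___.
'examine' is word 9.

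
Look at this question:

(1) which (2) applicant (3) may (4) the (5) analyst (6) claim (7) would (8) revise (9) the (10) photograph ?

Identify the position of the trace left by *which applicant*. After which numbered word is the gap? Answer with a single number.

Underlying clause: The analyst may claim which applicant would revise the photograph.
The filler 'which applicant' is interpreted as the subject of the clause embedded under 'claim'. Wh-movement fronts it, leaving a gap right after 'claim':
Which applicant may the analyst claim ___ would revise the photograph?
'claim' is word 6.

6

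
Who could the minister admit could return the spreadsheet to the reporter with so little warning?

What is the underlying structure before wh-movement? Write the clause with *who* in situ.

The minister could admit who could return the spreadsheet to the reporter with so little warning.

'who' functions as the subject of the clause embedded under 'admit'. Wh-movement fronts it, leaving a gap right after 'admit':
Who could the minister admit ___ could return the spreadsheet to the reporter with so little warning?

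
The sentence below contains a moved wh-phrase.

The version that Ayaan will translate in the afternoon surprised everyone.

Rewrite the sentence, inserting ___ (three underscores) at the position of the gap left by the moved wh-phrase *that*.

The version that Ayaan will translate ___ in the afternoon surprised everyone.

The filler 'that' is interpreted as the direct object of 'translate'. The gap is right after 'translate'.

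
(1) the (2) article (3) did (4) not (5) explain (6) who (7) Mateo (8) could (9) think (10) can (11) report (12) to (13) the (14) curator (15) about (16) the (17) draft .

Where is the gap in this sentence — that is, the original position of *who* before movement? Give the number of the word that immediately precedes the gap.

9

Underlying clause: Mateo could think who can report to the curator about the draft.
The filler 'who' is interpreted as the subject of the clause embedded under 'think'. Fronting leaves a gap immediately after 'think':
The article did not explain who Mateo could think ___ can report to the curator about the draft.
'think' is word 9.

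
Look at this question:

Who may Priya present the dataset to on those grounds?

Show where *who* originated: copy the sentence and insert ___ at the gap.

Who may Priya present the dataset to ___ on those grounds?

In situ: Priya may present the dataset to who on those grounds.
'who' is the object of the preposition 'to' (recipient of 'present'). The gap is right after 'to'.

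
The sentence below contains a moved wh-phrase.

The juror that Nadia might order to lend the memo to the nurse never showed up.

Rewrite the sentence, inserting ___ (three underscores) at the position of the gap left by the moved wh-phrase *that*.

The juror that Nadia might order ___ to lend the memo to the nurse never showed up.

'that' functions as the direct object of 'order'. The gap is right after 'order'.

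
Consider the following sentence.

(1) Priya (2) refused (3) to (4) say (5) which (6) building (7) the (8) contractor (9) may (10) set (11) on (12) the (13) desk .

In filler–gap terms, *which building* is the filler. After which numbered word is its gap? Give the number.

10

Pre-movement form: The contractor may set which building on the desk.
'which building' functions as the direct object of 'set'. Fronting leaves a gap immediately after 'set':
Priya refused to say which building the contractor may set ___ on the desk.
'set' is word 10.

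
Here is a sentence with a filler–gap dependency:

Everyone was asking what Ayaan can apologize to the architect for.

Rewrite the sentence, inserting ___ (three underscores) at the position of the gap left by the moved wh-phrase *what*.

Everyone was asking what Ayaan can apologize to the architect for ___.

Pre-movement form: Ayaan can apologize to the architect for what.
'what' is the object of the preposition 'for'. The gap is right after 'for'.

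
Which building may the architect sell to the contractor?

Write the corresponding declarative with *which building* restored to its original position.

'which building' is the direct object of 'sell'. It moves to the left edge, and the trace sits right after 'sell':
Which building may the architect sell ___ to the contractor?

The architect may sell which building to the contractor.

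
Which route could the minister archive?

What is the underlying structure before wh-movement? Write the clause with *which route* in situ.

'which route' is the direct object of 'archive'. Fronting leaves a gap immediately after 'archive':
Which route could the minister archive ___?

The minister could archive which route.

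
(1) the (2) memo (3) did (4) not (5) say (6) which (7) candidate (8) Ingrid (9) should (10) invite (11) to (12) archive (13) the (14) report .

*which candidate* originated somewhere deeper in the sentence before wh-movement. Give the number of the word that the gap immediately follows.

10

Underlying clause: Ingrid should invite which candidate to archive the report.
'which candidate' is the direct object of 'invite'. Fronting leaves a gap immediately after 'invite':
The memo did not say which candidate Ingrid should invite ___ to archive the report.
'invite' is word 10.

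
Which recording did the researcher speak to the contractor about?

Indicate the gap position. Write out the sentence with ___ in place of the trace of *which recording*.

Which recording did the researcher speak to the contractor about ___?

Underlying clause: The researcher did speak to the contractor about which recording.
'which recording' is the object of the preposition 'about'. The gap is right after 'about'.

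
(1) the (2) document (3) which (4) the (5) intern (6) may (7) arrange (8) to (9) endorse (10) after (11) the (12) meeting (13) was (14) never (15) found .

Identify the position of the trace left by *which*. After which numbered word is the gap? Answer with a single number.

The filler 'which' is interpreted as the direct object of 'endorse'. It moves to the left edge, and the trace sits right after 'endorse':
The document which the intern may arrange to endorse ___ after the meeting was never found.
'endorse' is word 9.

9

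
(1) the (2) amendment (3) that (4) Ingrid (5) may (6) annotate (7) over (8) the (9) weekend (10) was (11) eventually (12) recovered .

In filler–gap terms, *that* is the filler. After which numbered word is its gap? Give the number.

6

'that' functions as the direct object of 'annotate'. Fronting leaves a gap immediately after 'annotate':
The amendment that Ingrid may annotate ___ over the weekend was eventually recovered.
'annotate' is word 6.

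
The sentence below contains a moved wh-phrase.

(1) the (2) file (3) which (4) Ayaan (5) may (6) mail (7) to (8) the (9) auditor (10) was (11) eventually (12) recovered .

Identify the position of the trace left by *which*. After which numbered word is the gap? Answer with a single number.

6

'which' functions as the direct object of 'mail'. Wh-movement fronts it, leaving a gap right after 'mail':
The file which Ayaan may mail ___ to the auditor was eventually recovered.
'mail' is word 6.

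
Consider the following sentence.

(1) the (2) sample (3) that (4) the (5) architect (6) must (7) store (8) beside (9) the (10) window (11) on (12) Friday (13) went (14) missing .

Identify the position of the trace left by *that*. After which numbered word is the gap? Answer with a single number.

7

'that' functions as the direct object of 'store'. Fronting leaves a gap immediately after 'store':
The sample that the architect must store ___ beside the window on Friday went missing.
'store' is word 7.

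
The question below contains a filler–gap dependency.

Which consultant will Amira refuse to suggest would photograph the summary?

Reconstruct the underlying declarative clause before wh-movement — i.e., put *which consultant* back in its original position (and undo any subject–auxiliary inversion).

Amira will refuse to suggest which consultant would photograph the summary.

The filler 'which consultant' is interpreted as the subject of the clause embedded under 'suggest'. It moves to the left edge, and the trace sits right after 'suggest':
Which consultant will Amira refuse to suggest ___ would photograph the summary?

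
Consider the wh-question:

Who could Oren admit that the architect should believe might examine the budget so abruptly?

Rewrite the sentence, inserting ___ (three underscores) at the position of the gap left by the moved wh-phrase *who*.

Who could Oren admit that the architect should believe ___ might examine the budget so abruptly?

In situ: Oren could admit that the architect should believe who might examine the budget so abruptly.
'who' functions as the subject of the clause embedded under 'believe'. The gap is right after 'believe'.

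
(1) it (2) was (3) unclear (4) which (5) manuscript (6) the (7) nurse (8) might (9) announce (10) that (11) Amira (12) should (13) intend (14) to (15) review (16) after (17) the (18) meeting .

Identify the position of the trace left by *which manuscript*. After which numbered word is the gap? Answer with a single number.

In situ: The nurse might announce that Amira should intend to review which manuscript after the meeting.
The filler 'which manuscript' is interpreted as the direct object of 'review'. Fronting leaves a gap immediately after 'review':
It was unclear which manuscript the nurse might announce that Amira should intend to review ___ after the meeting.
'review' is word 15.

15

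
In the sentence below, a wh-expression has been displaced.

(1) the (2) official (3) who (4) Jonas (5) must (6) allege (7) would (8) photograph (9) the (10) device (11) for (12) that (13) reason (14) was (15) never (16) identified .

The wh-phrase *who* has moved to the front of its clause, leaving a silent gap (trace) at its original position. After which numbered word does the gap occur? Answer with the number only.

6

'who' is the subject of the clause embedded under 'allege'. It moves to the left edge, and the trace sits right after 'allege':
The official who Jonas must allege ___ would photograph the device for that reason was never identified.
'allege' is word 6.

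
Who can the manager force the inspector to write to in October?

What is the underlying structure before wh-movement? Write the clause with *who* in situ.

'who' functions as the object of the preposition 'to'. Wh-movement fronts it, leaving a gap right after 'to':
Who can the manager force the inspector to write to ___ in October?

The manager can force the inspector to write to who in October.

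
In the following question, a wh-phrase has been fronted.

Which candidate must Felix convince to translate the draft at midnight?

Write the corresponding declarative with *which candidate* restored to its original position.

Felix must convince which candidate to translate the draft at midnight.

The filler 'which candidate' is interpreted as the direct object of 'convince'. Wh-movement fronts it, leaving a gap right after 'convince':
Which candidate must Felix convince ___ to translate the draft at midnight?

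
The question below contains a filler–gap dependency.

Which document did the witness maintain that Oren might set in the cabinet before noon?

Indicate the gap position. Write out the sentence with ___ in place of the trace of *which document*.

Which document did the witness maintain that Oren might set ___ in the cabinet before noon?

Before movement: The witness did maintain that Oren might set which document in the cabinet before noon.
'which document' functions as the direct object of 'set'. The gap is right after 'set'.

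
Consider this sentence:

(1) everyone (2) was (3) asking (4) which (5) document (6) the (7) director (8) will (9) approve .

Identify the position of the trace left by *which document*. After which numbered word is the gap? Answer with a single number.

Before movement: The director will approve which document.
The filler 'which document' is interpreted as the direct object of 'approve'. It moves to the left edge, and the trace sits right after 'approve':
Everyone was asking which document the director will approve ___.
'approve' is word 9.

9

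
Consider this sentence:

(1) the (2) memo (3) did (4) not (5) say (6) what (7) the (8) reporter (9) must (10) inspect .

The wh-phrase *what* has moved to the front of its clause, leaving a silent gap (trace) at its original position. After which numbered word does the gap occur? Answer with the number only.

10

Before movement: The reporter must inspect what.
The filler 'what' is interpreted as the direct object of 'inspect'. It moves to the left edge, and the trace sits right after 'inspect':
The memo did not say what the reporter must inspect ___.
'inspect' is word 10.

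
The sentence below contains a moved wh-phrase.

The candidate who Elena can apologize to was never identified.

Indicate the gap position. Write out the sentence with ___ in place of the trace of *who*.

The candidate who Elena can apologize to ___ was never identified.

'who' functions as the object of the preposition 'to'. The gap is right after 'to'.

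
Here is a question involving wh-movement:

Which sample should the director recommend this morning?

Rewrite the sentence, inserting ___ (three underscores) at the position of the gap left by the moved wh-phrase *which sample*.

Before movement: The director should recommend which sample this morning.
'which sample' functions as the direct object of 'recommend'. The gap is right after 'recommend'.

Which sample should the director recommend ___ this morning?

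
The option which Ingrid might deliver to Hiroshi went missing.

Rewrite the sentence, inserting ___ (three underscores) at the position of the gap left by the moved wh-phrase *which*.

The option which Ingrid might deliver ___ to Hiroshi went missing.

'which' functions as the direct object of 'deliver'. The gap is right after 'deliver'.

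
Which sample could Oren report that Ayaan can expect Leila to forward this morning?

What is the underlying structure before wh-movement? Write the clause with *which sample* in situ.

The filler 'which sample' is interpreted as the direct object of 'forward'. Fronting leaves a gap immediately after 'forward':
Which sample could Oren report that Ayaan can expect Leila to forward ___ this morning?

Oren could report that Ayaan can expect Leila to forward which sample this morning.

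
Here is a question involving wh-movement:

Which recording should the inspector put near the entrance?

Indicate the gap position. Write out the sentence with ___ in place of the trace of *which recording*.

In situ: The inspector should put which recording near the entrance.
'which recording' is the direct object of 'put'. The gap is right after 'put'.

Which recording should the inspector put ___ near the entrance?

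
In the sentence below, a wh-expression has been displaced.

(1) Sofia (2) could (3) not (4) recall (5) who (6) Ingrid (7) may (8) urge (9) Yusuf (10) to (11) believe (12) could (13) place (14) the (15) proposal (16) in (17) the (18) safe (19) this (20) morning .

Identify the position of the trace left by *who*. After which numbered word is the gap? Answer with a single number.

11

Underlying clause: Ingrid may urge Yusuf to believe who could place the proposal in the safe this morning.
'who' is the subject of the clause embedded under 'believe'. It moves to the left edge, and the trace sits right after 'believe':
Sofia could not recall who Ingrid may urge Yusuf to believe ___ could place the proposal in the safe this morning.
'believe' is word 11.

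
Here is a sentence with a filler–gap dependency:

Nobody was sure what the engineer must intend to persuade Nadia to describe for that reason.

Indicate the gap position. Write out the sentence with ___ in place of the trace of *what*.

In situ: The engineer must intend to persuade Nadia to describe what for that reason.
'what' is the direct object of 'describe'. The gap is right after 'describe'.

Nobody was sure what the engineer must intend to persuade Nadia to describe ___ for that reason.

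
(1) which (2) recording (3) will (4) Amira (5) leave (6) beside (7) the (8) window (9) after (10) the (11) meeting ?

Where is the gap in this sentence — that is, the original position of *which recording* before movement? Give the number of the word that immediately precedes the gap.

5

Pre-movement form: Amira will leave which recording beside the window after the meeting.
The filler 'which recording' is interpreted as the direct object of 'leave'. It moves to the left edge, and the trace sits right after 'leave':
Which recording will Amira leave ___ beside the window after the meeting?
'leave' is word 5.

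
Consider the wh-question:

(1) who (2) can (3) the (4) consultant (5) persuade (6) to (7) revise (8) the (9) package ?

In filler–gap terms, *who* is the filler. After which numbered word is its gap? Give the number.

In situ: The consultant can persuade who to revise the package.
'who' is the direct object of 'persuade'. Fronting leaves a gap immediately after 'persuade':
Who can the consultant persuade ___ to revise the package?
'persuade' is word 5.

5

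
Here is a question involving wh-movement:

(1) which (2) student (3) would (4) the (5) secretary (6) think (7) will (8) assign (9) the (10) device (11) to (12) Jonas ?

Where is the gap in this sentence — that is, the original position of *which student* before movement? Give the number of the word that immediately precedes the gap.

6

In situ: The secretary would think which student will assign the device to Jonas.
'which student' functions as the subject of the clause embedded under 'think'. Wh-movement fronts it, leaving a gap right after 'think':
Which student would the secretary think ___ will assign the device to Jonas?
'think' is word 6.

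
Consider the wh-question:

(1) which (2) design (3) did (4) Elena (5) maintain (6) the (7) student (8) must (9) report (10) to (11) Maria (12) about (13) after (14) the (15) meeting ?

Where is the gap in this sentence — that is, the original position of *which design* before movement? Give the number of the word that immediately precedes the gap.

12

In situ: Elena did maintain the student must report to Maria about which design after the meeting.
'which design' functions as the object of the preposition 'about'. Fronting leaves a gap immediately after 'about':
Which design did Elena maintain the student must report to Maria about ___ after the meeting?
'about' is word 12.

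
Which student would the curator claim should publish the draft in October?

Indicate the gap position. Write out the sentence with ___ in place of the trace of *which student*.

In situ: The curator would claim which student should publish the draft in October.
The filler 'which student' is interpreted as the subject of the clause embedded under 'claim'. The gap is right after 'claim'.

Which student would the curator claim ___ should publish the draft in October?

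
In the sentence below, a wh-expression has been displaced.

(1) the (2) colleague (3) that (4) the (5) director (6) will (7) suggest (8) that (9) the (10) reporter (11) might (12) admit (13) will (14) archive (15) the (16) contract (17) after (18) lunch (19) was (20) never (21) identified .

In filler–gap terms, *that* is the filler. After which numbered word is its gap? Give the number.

12

The filler 'that' is interpreted as the subject of the clause embedded under 'admit'. Wh-movement fronts it, leaving a gap right after 'admit':
The colleague that the director will suggest that the reporter might admit ___ will archive the contract after lunch was never identified.
'admit' is word 12.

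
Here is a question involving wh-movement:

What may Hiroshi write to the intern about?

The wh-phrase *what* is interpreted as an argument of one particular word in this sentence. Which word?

about

In situ: Hiroshi may write to the intern about what.
'what' functions as the object of the preposition 'about'. Fronting leaves a gap immediately after 'about':
What may Hiroshi write to the intern about ___?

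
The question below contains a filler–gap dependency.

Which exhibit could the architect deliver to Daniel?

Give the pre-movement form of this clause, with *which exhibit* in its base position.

The filler 'which exhibit' is interpreted as the direct object of 'deliver'. Fronting leaves a gap immediately after 'deliver':
Which exhibit could the architect deliver ___ to Daniel?

The architect could deliver which exhibit to Daniel.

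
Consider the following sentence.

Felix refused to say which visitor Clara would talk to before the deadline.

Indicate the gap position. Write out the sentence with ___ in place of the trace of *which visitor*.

Felix refused to say which visitor Clara would talk to ___ before the deadline.

In situ: Clara would talk to which visitor before the deadline.
'which visitor' functions as the object of the preposition 'to'. The gap is right after 'to'.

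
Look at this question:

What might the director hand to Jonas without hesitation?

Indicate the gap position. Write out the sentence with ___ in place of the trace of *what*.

What might the director hand ___ to Jonas without hesitation?

Before movement: The director might hand what to Jonas without hesitation.
'what' functions as the direct object of 'hand'. The gap is right after 'hand'.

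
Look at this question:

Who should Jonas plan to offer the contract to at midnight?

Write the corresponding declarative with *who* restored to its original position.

'who' functions as the object of the preposition 'to' (recipient of 'offer'). It moves to the left edge, and the trace sits right after 'to':
Who should Jonas plan to offer the contract to ___ at midnight?

Jonas should plan to offer the contract to who at midnight.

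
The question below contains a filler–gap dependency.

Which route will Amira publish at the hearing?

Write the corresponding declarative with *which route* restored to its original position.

'which route' is the direct object of 'publish'. It moves to the left edge, and the trace sits right after 'publish':
Which route will Amira publish ___ at the hearing?

Amira will publish which route at the hearing.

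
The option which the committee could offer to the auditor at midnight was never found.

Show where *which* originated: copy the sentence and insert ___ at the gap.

'which' is the direct object of 'offer'. The gap is right after 'offer'.

The option which the committee could offer ___ to the auditor at midnight was never found.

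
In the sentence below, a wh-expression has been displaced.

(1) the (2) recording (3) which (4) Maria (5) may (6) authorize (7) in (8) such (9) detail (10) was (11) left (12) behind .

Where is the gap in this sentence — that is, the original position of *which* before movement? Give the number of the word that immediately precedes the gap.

6

'which' functions as the direct object of 'authorize'. Fronting leaves a gap immediately after 'authorize':
The recording which Maria may authorize ___ in such detail was left behind.
'authorize' is word 6.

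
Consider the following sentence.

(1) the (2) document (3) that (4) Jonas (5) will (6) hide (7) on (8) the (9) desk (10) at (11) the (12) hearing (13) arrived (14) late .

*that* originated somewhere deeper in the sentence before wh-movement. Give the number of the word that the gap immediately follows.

'that' functions as the direct object of 'hide'. It moves to the left edge, and the trace sits right after 'hide':
The document that Jonas will hide ___ on the desk at the hearing arrived late.
'hide' is word 6.

6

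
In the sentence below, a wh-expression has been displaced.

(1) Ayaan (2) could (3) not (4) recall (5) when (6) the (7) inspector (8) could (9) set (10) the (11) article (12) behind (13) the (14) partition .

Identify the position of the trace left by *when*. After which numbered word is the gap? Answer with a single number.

Before movement: The inspector could set the article behind the partition when.
'when' functions as the temporal adjunct. Fronting leaves a gap immediately after 'partition':
Ayaan could not recall when the inspector could set the article behind the partition ___.
'partition' is word 14.

14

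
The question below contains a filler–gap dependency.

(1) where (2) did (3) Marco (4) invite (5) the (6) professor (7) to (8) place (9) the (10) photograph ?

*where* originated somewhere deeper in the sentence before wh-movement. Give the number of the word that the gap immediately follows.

In situ: Marco did invite the professor to place the photograph where.
'where' is the locative complement of 'place'. It moves to the left edge, and the trace sits right after 'photograph':
Where did Marco invite the professor to place the photograph ___?
'photograph' is word 10.

10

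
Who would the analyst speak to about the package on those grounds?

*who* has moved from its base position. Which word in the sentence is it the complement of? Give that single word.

to

Underlying clause: The analyst would speak to who about the package on those grounds.
The filler 'who' is interpreted as the object of the preposition 'to'. It moves to the left edge, and the trace sits right after 'to':
Who would the analyst speak to ___ about the package on those grounds?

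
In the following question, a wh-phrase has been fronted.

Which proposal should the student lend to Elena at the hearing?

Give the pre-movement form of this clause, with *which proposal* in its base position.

'which proposal' is the direct object of 'lend'. Fronting leaves a gap immediately after 'lend':
Which proposal should the student lend ___ to Elena at the hearing?

The student should lend which proposal to Elena at the hearing.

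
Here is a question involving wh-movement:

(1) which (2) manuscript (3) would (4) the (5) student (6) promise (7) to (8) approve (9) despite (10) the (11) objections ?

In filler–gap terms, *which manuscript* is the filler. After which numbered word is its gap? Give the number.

Before movement: The student would promise to approve which manuscript despite the objections.
'which manuscript' functions as the direct object of 'approve'. Wh-movement fronts it, leaving a gap right after 'approve':
Which manuscript would the student promise to approve ___ despite the objections?
'approve' is word 8.

8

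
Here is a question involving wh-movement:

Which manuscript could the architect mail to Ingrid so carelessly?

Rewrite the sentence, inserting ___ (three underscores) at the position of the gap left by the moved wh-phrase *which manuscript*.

Which manuscript could the architect mail ___ to Ingrid so carelessly?

Pre-movement form: The architect could mail which manuscript to Ingrid so carelessly.
The filler 'which manuscript' is interpreted as the direct object of 'mail'. The gap is right after 'mail'.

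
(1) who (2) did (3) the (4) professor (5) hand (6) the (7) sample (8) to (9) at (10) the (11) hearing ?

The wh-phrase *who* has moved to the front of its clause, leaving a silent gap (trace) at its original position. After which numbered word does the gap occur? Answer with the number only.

Underlying clause: The professor did hand the sample to who at the hearing.
'who' is the object of the preposition 'to' (recipient of 'hand'). It moves to the left edge, and the trace sits right after 'to':
Who did the professor hand the sample to ___ at the hearing?
'to' is word 8.

8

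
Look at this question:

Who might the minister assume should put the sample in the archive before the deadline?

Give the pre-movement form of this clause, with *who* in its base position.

The minister might assume who should put the sample in the archive before the deadline.

The filler 'who' is interpreted as the subject of the clause embedded under 'assume'. Fronting leaves a gap immediately after 'assume':
Who might the minister assume ___ should put the sample in the archive before the deadline?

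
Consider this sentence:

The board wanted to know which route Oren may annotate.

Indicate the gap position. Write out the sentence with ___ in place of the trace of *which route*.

Underlying clause: Oren may annotate which route.
The filler 'which route' is interpreted as the direct object of 'annotate'. The gap is right after 'annotate'.

The board wanted to know which route Oren may annotate ___.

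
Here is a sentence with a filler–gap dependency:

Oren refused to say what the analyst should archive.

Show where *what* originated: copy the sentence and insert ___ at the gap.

Oren refused to say what the analyst should archive ___.

Before movement: The analyst should archive what.
'what' is the direct object of 'archive'. The gap is right after 'archive'.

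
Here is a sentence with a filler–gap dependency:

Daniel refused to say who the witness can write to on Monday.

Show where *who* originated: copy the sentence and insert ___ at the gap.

Daniel refused to say who the witness can write to ___ on Monday.

Underlying clause: The witness can write to who on Monday.
'who' is the object of the preposition 'to'. The gap is right after 'to'.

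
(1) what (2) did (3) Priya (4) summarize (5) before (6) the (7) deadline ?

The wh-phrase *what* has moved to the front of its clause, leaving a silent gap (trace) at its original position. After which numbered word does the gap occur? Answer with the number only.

Pre-movement form: Priya did summarize what before the deadline.
'what' functions as the direct object of 'summarize'. Fronting leaves a gap immediately after 'summarize':
What did Priya summarize ___ before the deadline?
'summarize' is word 4.

4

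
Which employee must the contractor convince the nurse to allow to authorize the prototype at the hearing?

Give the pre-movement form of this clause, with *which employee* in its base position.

The contractor must convince the nurse to allow which employee to authorize the prototype at the hearing.

'which employee' functions as the direct object of 'allow'. Fronting leaves a gap immediately after 'allow':
Which employee must the contractor convince the nurse to allow ___ to authorize the prototype at the hearing?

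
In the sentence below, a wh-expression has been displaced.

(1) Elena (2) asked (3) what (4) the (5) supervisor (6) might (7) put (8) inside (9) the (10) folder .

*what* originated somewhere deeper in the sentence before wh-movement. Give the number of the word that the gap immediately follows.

In situ: The supervisor might put what inside the folder.
The filler 'what' is interpreted as the direct object of 'put'. Fronting leaves a gap immediately after 'put':
Elena asked what the supervisor might put ___ inside the folder.
'put' is word 7.

7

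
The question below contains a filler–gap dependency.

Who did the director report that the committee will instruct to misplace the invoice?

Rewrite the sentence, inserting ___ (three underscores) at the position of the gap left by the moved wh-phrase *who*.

Underlying clause: The director did report that the committee will instruct who to misplace the invoice.
'who' is the direct object of 'instruct'. The gap is right after 'instruct'.

Who did the director report that the committee will instruct ___ to misplace the invoice?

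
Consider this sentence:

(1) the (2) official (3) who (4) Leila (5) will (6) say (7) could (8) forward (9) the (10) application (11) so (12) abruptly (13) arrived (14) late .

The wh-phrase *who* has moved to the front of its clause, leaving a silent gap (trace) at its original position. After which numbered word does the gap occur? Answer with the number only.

6

'who' is the subject of the clause embedded under 'say'. Fronting leaves a gap immediately after 'say':
The official who Leila will say ___ could forward the application so abruptly arrived late.
'say' is word 6.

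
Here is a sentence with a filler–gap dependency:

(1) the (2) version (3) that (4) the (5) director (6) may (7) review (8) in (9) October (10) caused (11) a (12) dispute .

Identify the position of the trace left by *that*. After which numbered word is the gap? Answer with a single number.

7

'that' functions as the direct object of 'review'. Wh-movement fronts it, leaving a gap right after 'review':
The version that the director may review ___ in October caused a dispute.
'review' is word 7.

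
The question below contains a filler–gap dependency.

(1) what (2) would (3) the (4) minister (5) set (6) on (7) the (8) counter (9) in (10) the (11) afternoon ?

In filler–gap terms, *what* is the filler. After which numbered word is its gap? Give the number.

Before movement: The minister would set what on the counter in the afternoon.
The filler 'what' is interpreted as the direct object of 'set'. Fronting leaves a gap immediately after 'set':
What would the minister set ___ on the counter in the afternoon?
'set' is word 5.

5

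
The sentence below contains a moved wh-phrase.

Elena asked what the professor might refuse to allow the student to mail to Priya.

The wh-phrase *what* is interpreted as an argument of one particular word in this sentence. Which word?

mail

Pre-movement form: The professor might refuse to allow the student to mail what to Priya.
The filler 'what' is interpreted as the direct object of 'mail'. It moves to the left edge, and the trace sits right after 'mail':
Elena asked what the professor might refuse to allow the student to mail ___ to Priya.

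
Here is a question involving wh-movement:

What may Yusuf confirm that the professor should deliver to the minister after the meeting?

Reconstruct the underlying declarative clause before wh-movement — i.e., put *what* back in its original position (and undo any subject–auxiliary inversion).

Yusuf may confirm that the professor should deliver what to the minister after the meeting.

The filler 'what' is interpreted as the direct object of 'deliver'. Fronting leaves a gap immediately after 'deliver':
What may Yusuf confirm that the professor should deliver ___ to the minister after the meeting?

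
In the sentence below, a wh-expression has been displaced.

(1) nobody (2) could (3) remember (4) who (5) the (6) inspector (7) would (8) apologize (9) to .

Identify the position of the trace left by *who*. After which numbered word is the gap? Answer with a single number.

9

In situ: The inspector would apologize to who.
'who' functions as the object of the preposition 'to'. Wh-movement fronts it, leaving a gap right after 'to':
Nobody could remember who the inspector would apologize to ___.
'to' is word 9.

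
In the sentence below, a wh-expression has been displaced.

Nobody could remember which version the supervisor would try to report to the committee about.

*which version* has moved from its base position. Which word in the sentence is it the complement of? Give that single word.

Pre-movement form: The supervisor would try to report to the committee about which version.
'which version' is the object of the preposition 'about'. Fronting leaves a gap immediately after 'about':
Nobody could remember which version the supervisor would try to report to the committee about ___.

about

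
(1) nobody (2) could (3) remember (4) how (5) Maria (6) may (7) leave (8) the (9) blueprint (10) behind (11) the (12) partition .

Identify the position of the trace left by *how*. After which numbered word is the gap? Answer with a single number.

12

In situ: Maria may leave the blueprint behind the partition how.
The filler 'how' is interpreted as the manner adjunct. It moves to the left edge, and the trace sits right after 'partition':
Nobody could remember how Maria may leave the blueprint behind the partition ___.
'partition' is word 12.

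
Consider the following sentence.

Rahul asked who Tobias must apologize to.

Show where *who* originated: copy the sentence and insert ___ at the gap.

Underlying clause: Tobias must apologize to who.
The filler 'who' is interpreted as the object of the preposition 'to'. The gap is right after 'to'.

Rahul asked who Tobias must apologize to ___.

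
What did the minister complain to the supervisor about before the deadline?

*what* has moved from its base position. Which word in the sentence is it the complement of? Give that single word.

Before movement: The minister did complain to the supervisor about what before the deadline.
'what' is the object of the preposition 'about'. It moves to the left edge, and the trace sits right after 'about':
What did the minister complain to the supervisor about ___ before the deadline?

about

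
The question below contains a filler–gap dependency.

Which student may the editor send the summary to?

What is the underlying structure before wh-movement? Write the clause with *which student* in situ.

'which student' functions as the object of the preposition 'to' (recipient of 'send'). Fronting leaves a gap immediately after 'to':
Which student may the editor send the summary to ___?

The editor may send the summary to which student.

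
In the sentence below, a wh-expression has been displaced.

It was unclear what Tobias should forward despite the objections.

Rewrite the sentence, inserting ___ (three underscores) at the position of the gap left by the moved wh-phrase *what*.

It was unclear what Tobias should forward ___ despite the objections.

Underlying clause: Tobias should forward what despite the objections.
'what' functions as the direct object of 'forward'. The gap is right after 'forward'.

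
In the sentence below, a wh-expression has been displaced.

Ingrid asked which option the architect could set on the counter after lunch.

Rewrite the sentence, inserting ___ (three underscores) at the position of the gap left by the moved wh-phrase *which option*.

Ingrid asked which option the architect could set ___ on the counter after lunch.

Underlying clause: The architect could set which option on the counter after lunch.
'which option' is the direct object of 'set'. The gap is right after 'set'.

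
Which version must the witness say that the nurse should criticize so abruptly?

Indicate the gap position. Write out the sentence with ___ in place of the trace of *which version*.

Underlying clause: The witness must say that the nurse should criticize which version so abruptly.
'which version' is the direct object of 'criticize'. The gap is right after 'criticize'.

Which version must the witness say that the nurse should criticize ___ so abruptly?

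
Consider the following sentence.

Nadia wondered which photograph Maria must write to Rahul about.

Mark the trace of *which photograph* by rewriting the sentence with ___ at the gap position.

Nadia wondered which photograph Maria must write to Rahul about ___.

Pre-movement form: Maria must write to Rahul about which photograph.
'which photograph' is the object of the preposition 'about'. The gap is right after 'about'.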